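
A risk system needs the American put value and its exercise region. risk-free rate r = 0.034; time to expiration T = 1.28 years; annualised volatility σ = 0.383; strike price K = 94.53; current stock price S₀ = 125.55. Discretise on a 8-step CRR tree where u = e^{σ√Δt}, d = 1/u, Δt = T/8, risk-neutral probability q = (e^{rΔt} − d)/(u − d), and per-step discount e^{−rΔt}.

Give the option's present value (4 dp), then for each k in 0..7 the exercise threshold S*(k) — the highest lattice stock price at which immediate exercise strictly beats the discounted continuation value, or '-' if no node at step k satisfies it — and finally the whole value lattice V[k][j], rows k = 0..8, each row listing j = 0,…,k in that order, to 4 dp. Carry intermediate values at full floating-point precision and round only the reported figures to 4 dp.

Δt=0.16000  u=1.16556  d=0.85796  q=0.47951  discount=0.99457
step 8 (expiry): payoffs max(K−S,0) = 57.6708 44.4559 26.5030 2.1136 0.0000 0.0000 0.0000 0.0000 0.0000
step 7: (k=7,j=0): S=42.9615, (K−S)⁺=51.5685, hold=51.0557 ⇒ V=51.5685 exercise | (k=7,j=1): S=58.3643, (K−S)⁺=36.1657, hold=35.6529 ⇒ V=36.1657 exercise | (k=7,j=2): S=79.2894, (K−S)⁺=15.2406, hold=14.7278 ⇒ V=15.2406 exercise | (k=7,j=3): S=107.7166, (K−S)⁺=0.0000, hold=1.0942 ⇒ V=1.0942 continue | (k=7,j=4): S=146.3358, (K−S)⁺=0.0000, hold=0.0000 ⇒ V=0.0000 continue | (k=7,j=5): S=198.8010, (K−S)⁺=0.0000, hold=0.0000 ⇒ V=0.0000 continue | (k=7,j=6): S=270.0762, (K−S)⁺=0.0000, hold=0.0000 ⇒ V=0.0000 continue | (k=7,j=7): S=366.9054, (K−S)⁺=0.0000, hold=0.0000 ⇒ V=0.0000 continue  boundary S*=79.2894
step 6: (k=6,j=0): S=50.0741, (K−S)⁺=44.4559, hold=43.9430 ⇒ V=44.4559 exercise | (k=6,j=1): S=68.0270, (K−S)⁺=26.5030, hold=25.9902 ⇒ V=26.5030 exercise | (k=6,j=2): S=92.4164, (K−S)⁺=2.1136, hold=8.4114 ⇒ V=8.4114 continue | (k=6,j=3): S=125.5500, (K−S)⁺=0.0000, hold=0.5664 ⇒ V=0.5664 continue | (k=6,j=4): S=170.5629, (K−S)⁺=0.0000, hold=0.0000 ⇒ V=0.0000 continue | (k=6,j=5): S=231.7141, (K−S)⁺=0.0000, hold=0.0000 ⇒ V=0.0000 continue | (k=6,j=6): S=314.7895, (K−S)⁺=0.0000, hold=0.0000 ⇒ V=0.0000 continue  boundary S*=68.0270
step 5: (k=5,j=0): S=58.3643, (K−S)⁺=36.1657, hold=35.6529 ⇒ V=36.1657 exercise | (k=5,j=1): S=79.2894, (K−S)⁺=15.2406, hold=17.7312 ⇒ V=17.7312 continue | (k=5,j=2): S=107.7166, (K−S)⁺=0.0000, hold=4.6244 ⇒ V=4.6244 continue | (k=5,j=3): S=146.3358, (K−S)⁺=0.0000, hold=0.2932 ⇒ V=0.2932 continue | (k=5,j=4): S=198.8010, (K−S)⁺=0.0000, hold=0.0000 ⇒ V=0.0000 continue | (k=5,j=5): S=270.0762, (K−S)⁺=0.0000, hold=0.0000 ⇒ V=0.0000 continue  boundary S*=58.3643
step 4: (k=4,j=0): S=68.0270, (K−S)⁺=26.5030, hold=27.1780 ⇒ V=27.1780 continue | (k=4,j=1): S=92.4164, (K−S)⁺=2.1136, hold=11.3843 ⇒ V=11.3843 continue | (k=4,j=2): S=125.5500, (K−S)⁺=0.0000, hold=2.5338 ⇒ V=2.5338 continue | (k=4,j=3): S=170.5629, (K−S)⁺=0.0000, hold=0.1518 ⇒ V=0.1518 continue | (k=4,j=4): S=231.7141, (K−S)⁺=0.0000, hold=0.0000 ⇒ V=0.0000 continue  boundary S*=-
step 3: (k=3,j=0): S=79.2894, (K−S)⁺=15.2406, hold=19.4984 ⇒ V=19.4984 continue | (k=3,j=1): S=107.7166, (K−S)⁺=0.0000, hold=7.1017 ⇒ V=7.1017 continue | (k=3,j=2): S=146.3358, (K−S)⁺=0.0000, hold=1.3840 ⇒ V=1.3840 continue | (k=3,j=3): S=198.8010, (K−S)⁺=0.0000, hold=0.0786 ⇒ V=0.0786 continue  boundary S*=-
step 2: (k=2,j=0): S=92.4164, (K−S)⁺=2.1136, hold=13.4805 ⇒ V=13.4805 continue | (k=2,j=1): S=125.5500, (K−S)⁺=0.0000, hold=4.3364 ⇒ V=4.3364 continue | (k=2,j=2): S=170.5629, (K−S)⁺=0.0000, hold=0.7539 ⇒ V=0.7539 continue  boundary S*=-
step 1: (k=1,j=0): S=107.7166, (K−S)⁺=0.0000, hold=9.0465 ⇒ V=9.0465 continue | (k=1,j=1): S=146.3358, (K−S)⁺=0.0000, hold=2.6044 ⇒ V=2.6044 continue  boundary S*=-
step 0: (k=0,j=0): S=125.5500, (K−S)⁺=0.0000, hold=5.9251 ⇒ V=5.9251 continue  boundary S*=-

price = 5.9251
boundary = - - - - - 58.3643 68.0270 79.2894
tree:
5.9251
9.0465 2.6044
13.4805 4.3364 0.7539
19.4984 7.1017 1.3840 0.0786
27.1780 11.3843 2.5338 0.1518 0.0000
36.1657 17.7312 4.6244 0.2932 0.0000 0.0000
44.4559 26.5030 8.4114 0.5664 0.0000 0.0000 0.0000
51.5685 36.1657 15.2406 1.0942 0.0000 0.0000 0.0000 0.0000
57.6708 44.4559 26.5030 2.1136 0.0000 0.0000 0.0000 0.0000 0.0000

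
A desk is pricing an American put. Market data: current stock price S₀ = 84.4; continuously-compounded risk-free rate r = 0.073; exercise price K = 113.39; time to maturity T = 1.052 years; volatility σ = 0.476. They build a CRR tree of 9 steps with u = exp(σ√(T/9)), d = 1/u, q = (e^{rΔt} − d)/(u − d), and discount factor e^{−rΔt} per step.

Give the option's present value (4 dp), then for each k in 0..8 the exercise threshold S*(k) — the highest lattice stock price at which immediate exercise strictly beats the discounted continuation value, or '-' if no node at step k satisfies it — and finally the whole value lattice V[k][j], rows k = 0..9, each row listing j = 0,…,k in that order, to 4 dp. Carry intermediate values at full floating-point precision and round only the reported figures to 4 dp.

price = 33.0623
boundary = - - 60.9521 51.7978 60.9521 71.7242 60.9521 71.7242 84.4000
tree:
33.0623
42.2143 23.9516
52.4379 32.1299 15.7115
61.5922 41.7620 22.4943 8.8042
69.3716 52.4379 31.1907 13.6797 3.7954
75.9826 61.5922 41.6658 20.6454 6.5427 0.9522
81.6007 69.3716 52.4379 30.0331 11.0660 1.8671 0.0000
86.3751 75.9826 61.5922 41.6658 18.2413 3.6608 0.0000 0.0000
90.4324 81.6007 69.3716 52.4379 28.9900 7.1779 0.0000 0.0000 0.0000
93.8803 86.3751 75.9826 61.5922 41.6658 14.0740 0.0000 0.0000 0.0000 0.0000

Δt=0.11689, u=1.17673, d=0.84981, q=0.48562, disc=e^(-rΔt)=0.99150
k=9 terminal: V=max(K-S,0) → 93.8803 86.3751 75.9826 61.5922 41.6658 14.0740 0.0000 0.0000 0.0000 0.0000
k=8: j=0 S=22.9576 intr=90.4324 cont=89.4690 V=90.4324[EX]; j=1 S=31.7893 intr=81.6007 cont=80.6373 V=81.6007[EX]; j=2 S=44.0184 intr=69.3716 cont=68.4081 V=69.3716[EX]; j=3 S=60.9521 intr=52.4379 cont=51.4745 V=52.4379[EX]; j=4 S=84.4000 intr=28.9900 cont=28.0266 V=28.9900[EX]; j=5 S=116.8682 intr=0.0000 cont=7.1779 V=7.1779[hold]; j=6 S=161.8267 intr=0.0000 cont=0.0000 V=0.0000[hold]; j=7 S=224.0806 intr=0.0000 cont=0.0000 V=0.0000[hold]; j=8 S=310.2831 intr=0.0000 cont=0.0000 V=0.0000[hold]  S*(8)=84.4000
k=7: j=0 S=27.0149 intr=86.3751 cont=85.4117 V=86.3751[EX]; j=1 S=37.4074 intr=75.9826 cont=75.0192 V=75.9826[EX]; j=2 S=51.7978 intr=61.5922 cont=60.6287 V=61.5922[EX]; j=3 S=71.7242 intr=41.6658 cont=40.7024 V=41.6658[EX]; j=4 S=99.3160 intr=14.0740 cont=18.2413 V=18.2413[hold]; j=5 S=137.5224 intr=0.0000 cont=3.6608 V=3.6608[hold]; j=6 S=190.4264 intr=0.0000 cont=0.0000 V=0.0000[hold]; j=7 S=263.6824 intr=0.0000 cont=0.0000 V=0.0000[hold]  S*(7)=71.7242
k=6: j=0 S=31.7893 intr=81.6007 cont=80.6373 V=81.6007[EX]; j=1 S=44.0184 intr=69.3716 cont=68.4081 V=69.3716[EX]; j=2 S=60.9521 intr=52.4379 cont=51.4745 V=52.4379[EX]; j=3 S=84.4000 intr=28.9900 cont=30.0331 V=30.0331[hold]; j=4 S=116.8682 intr=0.0000 cont=11.0660 V=11.0660[hold]; j=5 S=161.8267 intr=0.0000 cont=1.8671 V=1.8671[hold]; j=6 S=224.0806 intr=0.0000 cont=0.0000 V=0.0000[hold]  S*(6)=60.9521
k=5: j=0 S=37.4074 intr=75.9826 cont=75.0192 V=75.9826[EX]; j=1 S=51.7978 intr=61.5922 cont=60.6287 V=61.5922[EX]; j=2 S=71.7242 intr=41.6658 cont=41.2047 V=41.6658[EX]; j=3 S=99.3160 intr=14.0740 cont=20.6454 V=20.6454[hold]; j=4 S=137.5224 intr=0.0000 cont=6.5427 V=6.5427[hold]; j=5 S=190.4264 intr=0.0000 cont=0.9522 V=0.9522[hold]  S*(5)=71.7242
k=4: j=0 S=44.0184 intr=69.3716 cont=68.4081 V=69.3716[EX]; j=1 S=60.9521 intr=52.4379 cont=51.4745 V=52.4379[EX]; j=2 S=84.4000 intr=28.9900 cont=31.1907 V=31.1907[hold]; j=3 S=116.8682 intr=0.0000 cont=13.6797 V=13.6797[hold]; j=4 S=161.8267 intr=0.0000 cont=3.7954 V=3.7954[hold]  S*(4)=60.9521
k=3: j=0 S=51.7978 intr=61.5922 cont=60.6287 V=61.5922[EX]; j=1 S=71.7242 intr=41.6658 cont=41.7620 V=41.7620[hold]; j=2 S=99.3160 intr=14.0740 cont=22.4943 V=22.4943[hold]; j=3 S=137.5224 intr=0.0000 cont=8.8042 V=8.8042[hold]  S*(3)=51.7978
k=2: j=0 S=60.9521 intr=52.4379 cont=51.5208 V=52.4379[EX]; j=1 S=84.4000 intr=28.9900 cont=32.1299 V=32.1299[hold]; j=2 S=116.8682 intr=0.0000 cont=15.7115 V=15.7115[hold]  S*(2)=60.9521
k=1: j=0 S=71.7242 intr=41.6658 cont=42.2143 V=42.2143[hold]; j=1 S=99.3160 intr=14.0740 cont=23.9516 V=23.9516[hold]  S*(1)=-
k=0: j=0 S=84.4000 intr=28.9900 cont=33.0623 V=33.0623[hold]  S*(0)=-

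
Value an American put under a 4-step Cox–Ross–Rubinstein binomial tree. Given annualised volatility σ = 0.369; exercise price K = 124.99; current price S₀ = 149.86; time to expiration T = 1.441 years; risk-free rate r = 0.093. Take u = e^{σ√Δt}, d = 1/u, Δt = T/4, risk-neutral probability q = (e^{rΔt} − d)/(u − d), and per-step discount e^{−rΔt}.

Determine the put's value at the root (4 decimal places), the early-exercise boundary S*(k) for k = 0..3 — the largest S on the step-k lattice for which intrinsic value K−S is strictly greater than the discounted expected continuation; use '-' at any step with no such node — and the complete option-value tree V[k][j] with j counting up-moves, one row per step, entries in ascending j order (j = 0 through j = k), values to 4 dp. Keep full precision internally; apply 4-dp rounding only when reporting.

params: Δt=0.36025 u=1.24792 d=0.80133 q=0.52115 e^(-rΔt)=0.96705
t_4 payoffs: 63.1968 28.7594 0.0000 0.0000 0.0000
t_3: node(3,0) S=77.1129 payoff=47.8771 vs cont=43.7589 → 47.8771 [stop]  node(3,1) S=120.0880 payoff=4.9020 vs cont=13.3177 → 13.3177 [wait]  node(3,2) S=187.0130 payoff=0.0000 vs cont=0.0000 → 0.0000 [wait]  node(3,3) S=291.2355 payoff=0.0000 vs cont=0.0000 → 0.0000 [wait]  ⇒ S*(3)=77.1129
t_2: node(2,0) S=96.2306 payoff=28.7594 vs cont=28.8825 → 28.8825 [wait]  node(2,1) S=149.8600 payoff=0.0000 vs cont=6.1671 → 6.1671 [wait]  node(2,2) S=233.3770 payoff=0.0000 vs cont=0.0000 → 0.0000 [wait]  ⇒ S*(2)=-
t_1: node(1,0) S=120.0880 payoff=4.9020 vs cont=16.4828 → 16.4828 [wait]  node(1,1) S=187.0130 payoff=0.0000 vs cont=2.8558 → 2.8558 [wait]  ⇒ S*(1)=-
t_0: node(0,0) S=149.8600 payoff=0.0000 vs cont=9.0721 → 9.0721 [wait]  ⇒ S*(0)=-

price = 9.0721
boundary = - - - 77.1129
tree:
9.0721
16.4828 2.8558
28.8825 6.1671 0.0000
47.8771 13.3177 0.0000 0.0000
63.1968 28.7594 0.0000 0.0000 0.0000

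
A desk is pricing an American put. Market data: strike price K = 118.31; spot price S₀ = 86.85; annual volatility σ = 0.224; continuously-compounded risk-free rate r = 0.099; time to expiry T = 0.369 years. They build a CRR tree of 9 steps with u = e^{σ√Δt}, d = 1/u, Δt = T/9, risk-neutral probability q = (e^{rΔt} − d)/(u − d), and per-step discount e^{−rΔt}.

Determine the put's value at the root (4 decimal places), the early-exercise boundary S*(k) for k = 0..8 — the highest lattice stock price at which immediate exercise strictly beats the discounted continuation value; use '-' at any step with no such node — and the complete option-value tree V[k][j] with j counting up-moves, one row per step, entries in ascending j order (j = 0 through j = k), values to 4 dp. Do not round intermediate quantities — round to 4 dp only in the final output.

price = 31.4600
boundary = 86.8500 90.8799 95.0968 99.5094 104.1267 99.5094 104.1267 108.9583 104.1267
tree:
31.4600
35.3112 27.4301
38.9917 31.4600 23.2132
42.5089 35.3112 27.4301 18.8006
45.8702 38.9917 31.4600 23.2132 14.1833
49.0824 42.5089 35.3112 27.4301 18.8006 9.4685
52.1522 45.8702 38.9917 31.4600 23.2132 14.1833 5.4177
55.0858 49.0824 42.5089 35.3112 27.4301 18.8006 9.3517 2.0188
57.8894 52.1522 45.8702 38.9917 31.4600 23.2132 14.1833 4.3450 0.0000
60.5686 55.0858 49.0824 42.5089 35.3112 27.4301 18.8006 9.3517 0.0000 0.0000

Δt=0.04100  u=1.04640  d=0.95566  q=0.53348  discount=0.99595
step 9 (expiry): payoffs max(K−S,0) = 60.5686 55.0858 49.0824 42.5089 35.3112 27.4301 18.8006 9.3517 0.0000 0.0000
step 8: (k=8,j=0): S=60.4206, (K−S)⁺=57.8894, hold=57.4102 ⇒ V=57.8894 exercise | (k=8,j=1): S=66.1578, (K−S)⁺=52.1522, hold=51.6729 ⇒ V=52.1522 exercise | (k=8,j=2): S=72.4398, (K−S)⁺=45.8702, hold=45.3909 ⇒ V=45.8702 exercise | (k=8,j=3): S=79.3183, (K−S)⁺=38.9917, hold=38.5124 ⇒ V=38.9917 exercise | (k=8,j=4): S=86.8500, (K−S)⁺=31.4600, hold=30.9808 ⇒ V=31.4600 exercise | (k=8,j=5): S=95.0968, (K−S)⁺=23.2132, hold=22.7339 ⇒ V=23.2132 exercise | (k=8,j=6): S=104.1267, (K−S)⁺=14.1833, hold=13.7040 ⇒ V=14.1833 exercise | (k=8,j=7): S=114.0141, (K−S)⁺=4.2959, hold=4.3450 ⇒ V=4.3450 continue | (k=8,j=8): S=124.8402, (K−S)⁺=0.0000, hold=0.0000 ⇒ V=0.0000 continue  boundary S*=104.1267
step 7: (k=7,j=0): S=63.2242, (K−S)⁺=55.0858, hold=54.6066 ⇒ V=55.0858 exercise | (k=7,j=1): S=69.2276, (K−S)⁺=49.0824, hold=48.6031 ⇒ V=49.0824 exercise | (k=7,j=2): S=75.8011, (K−S)⁺=42.5089, hold=42.0296 ⇒ V=42.5089 exercise | (k=7,j=3): S=82.9988, (K−S)⁺=35.3112, hold=34.8320 ⇒ V=35.3112 exercise | (k=7,j=4): S=90.8799, (K−S)⁺=27.4301, hold=26.9508 ⇒ V=27.4301 exercise | (k=7,j=5): S=99.5094, (K−S)⁺=18.8006, hold=18.3214 ⇒ V=18.8006 exercise | (k=7,j=6): S=108.9583, (K−S)⁺=9.3517, hold=8.8985 ⇒ V=9.3517 exercise | (k=7,j=7): S=119.3044, (K−S)⁺=0.0000, hold=2.0188 ⇒ V=2.0188 continue  boundary S*=108.9583
step 6: (k=6,j=0): S=66.1578, (K−S)⁺=52.1522, hold=51.6729 ⇒ V=52.1522 exercise | (k=6,j=1): S=72.4398, (K−S)⁺=45.8702, hold=45.3909 ⇒ V=45.8702 exercise | (k=6,j=2): S=79.3183, (K−S)⁺=38.9917, hold=38.5124 ⇒ V=38.9917 exercise | (k=6,j=3): S=86.8500, (K−S)⁺=31.4600, hold=30.9808 ⇒ V=31.4600 exercise | (k=6,j=4): S=95.0968, (K−S)⁺=23.2132, hold=22.7339 ⇒ V=23.2132 exercise | (k=6,j=5): S=104.1267, (K−S)⁺=14.1833, hold=13.7040 ⇒ V=14.1833 exercise | (k=6,j=6): S=114.0141, (K−S)⁺=4.2959, hold=5.4177 ⇒ V=5.4177 continue  boundary S*=104.1267
step 5: (k=5,j=0): S=69.2276, (K−S)⁺=49.0824, hold=48.6031 ⇒ V=49.0824 exercise | (k=5,j=1): S=75.8011, (K−S)⁺=42.5089, hold=42.0296 ⇒ V=42.5089 exercise | (k=5,j=2): S=82.9988, (K−S)⁺=35.3112, hold=34.8320 ⇒ V=35.3112 exercise | (k=5,j=3): S=90.8799, (K−S)⁺=27.4301, hold=26.9508 ⇒ V=27.4301 exercise | (k=5,j=4): S=99.5094, (K−S)⁺=18.8006, hold=18.3214 ⇒ V=18.8006 exercise | (k=5,j=5): S=108.9583, (K−S)⁺=9.3517, hold=9.4685 ⇒ V=9.4685 continue  boundary S*=99.5094
step 4: (k=4,j=0): S=72.4398, (K−S)⁺=45.8702, hold=45.3909 ⇒ V=45.8702 exercise | (k=4,j=1): S=79.3183, (K−S)⁺=38.9917, hold=38.5124 ⇒ V=38.9917 exercise | (k=4,j=2): S=86.8500, (K−S)⁺=31.4600, hold=30.9808 ⇒ V=31.4600 exercise | (k=4,j=3): S=95.0968, (K−S)⁺=23.2132, hold=22.7339 ⇒ V=23.2132 exercise | (k=4,j=4): S=104.1267, (K−S)⁺=14.1833, hold=13.7661 ⇒ V=14.1833 exercise  boundary S*=104.1267
step 3: (k=3,j=0): S=75.8011, (K−S)⁺=42.5089, hold=42.0296 ⇒ V=42.5089 exercise | (k=3,j=1): S=82.9988, (K−S)⁺=35.3112, hold=34.8320 ⇒ V=35.3112 exercise | (k=3,j=2): S=90.8799, (K−S)⁺=27.4301, hold=26.9508 ⇒ V=27.4301 exercise | (k=3,j=3): S=99.5094, (K−S)⁺=18.8006, hold=18.3214 ⇒ V=18.8006 exercise  boundary S*=99.5094
step 2: (k=2,j=0): S=79.3183, (K−S)⁺=38.9917, hold=38.5124 ⇒ V=38.9917 exercise | (k=2,j=1): S=86.8500, (K−S)⁺=31.4600, hold=30.9808 ⇒ V=31.4600 exercise | (k=2,j=2): S=95.0968, (K−S)⁺=23.2132, hold=22.7339 ⇒ V=23.2132 exercise  boundary S*=95.0968
step 1: (k=1,j=0): S=82.9988, (K−S)⁺=35.3112, hold=34.8320 ⇒ V=35.3112 exercise | (k=1,j=1): S=90.8799, (K−S)⁺=27.4301, hold=26.9508 ⇒ V=27.4301 exercise  boundary S*=90.8799
step 0: (k=0,j=0): S=86.8500, (K−S)⁺=31.4600, hold=30.9808 ⇒ V=31.4600 exercise  boundary S*=86.8500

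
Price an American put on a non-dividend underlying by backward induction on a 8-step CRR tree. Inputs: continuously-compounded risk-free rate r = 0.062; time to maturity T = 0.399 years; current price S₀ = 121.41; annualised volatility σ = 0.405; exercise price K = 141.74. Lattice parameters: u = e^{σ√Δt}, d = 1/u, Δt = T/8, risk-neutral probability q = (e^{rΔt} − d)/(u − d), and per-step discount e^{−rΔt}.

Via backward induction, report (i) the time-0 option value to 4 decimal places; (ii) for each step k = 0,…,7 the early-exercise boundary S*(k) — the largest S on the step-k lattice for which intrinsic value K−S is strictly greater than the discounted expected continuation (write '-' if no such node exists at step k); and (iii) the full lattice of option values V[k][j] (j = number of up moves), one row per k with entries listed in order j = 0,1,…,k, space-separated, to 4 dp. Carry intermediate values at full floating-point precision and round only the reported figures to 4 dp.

price = 24.0842
boundary = - - 101.3194 92.5576 101.3194 110.9107 101.3194 110.9107
tree:
24.0842
31.7289 16.4203
40.4206 23.0426 9.7536
49.1824 31.1681 14.8807 4.5737
57.1866 40.4206 21.9050 7.7933 1.3111
64.4986 49.1824 30.8293 12.9195 2.6018 0.0000
71.1782 57.1866 40.4206 20.5866 5.1629 0.0000 0.0000
77.2803 64.4986 49.1824 30.8293 10.2451 0.0000 0.0000 0.0000
82.8546 71.1782 57.1866 40.4206 20.3300 0.0000 0.0000 0.0000 0.0000

Δt=0.04988, u=1.09466, d=0.91352, q=0.49450, disc=e^(-rΔt)=0.99691
k=8 terminal: V=max(K-S,0) → 82.8546 71.1782 57.1866 40.4206 20.3300 0.0000 0.0000 0.0000 0.0000
k=7: j=0 S=64.4597 intr=77.2803 cont=76.8426 V=77.2803[EX]; j=1 S=77.2414 intr=64.4986 cont=64.0610 V=64.4986[EX]; j=2 S=92.5576 intr=49.1824 cont=48.7448 V=49.1824[EX]; j=3 S=110.9107 intr=30.8293 cont=30.3916 V=30.8293[EX]; j=4 S=132.9032 intr=8.8368 cont=10.2451 V=10.2451[hold]; j=5 S=159.2564 intr=0.0000 cont=0.0000 V=0.0000[hold]; j=6 S=190.8353 intr=0.0000 cont=0.0000 V=0.0000[hold]; j=7 S=228.6759 intr=0.0000 cont=0.0000 V=0.0000[hold]  S*(7)=110.9107
k=6: j=0 S=70.5618 intr=71.1782 cont=70.7406 V=71.1782[EX]; j=1 S=84.5534 intr=57.1866 cont=56.7490 V=57.1866[EX]; j=2 S=101.3194 intr=40.4206 cont=39.9829 V=40.4206[EX]; j=3 S=121.4100 intr=20.3300 cont=20.5866 V=20.5866[hold]; j=4 S=145.4843 intr=0.0000 cont=5.1629 V=5.1629[hold]; j=5 S=174.3323 intr=0.0000 cont=0.0000 V=0.0000[hold]; j=6 S=208.9005 intr=0.0000 cont=0.0000 V=0.0000[hold]  S*(6)=101.3194
k=5: j=0 S=77.2414 intr=64.4986 cont=64.0610 V=64.4986[EX]; j=1 S=92.5576 intr=49.1824 cont=48.7448 V=49.1824[EX]; j=2 S=110.9107 intr=30.8293 cont=30.5181 V=30.8293[EX]; j=3 S=132.9032 intr=8.8368 cont=12.9195 V=12.9195[hold]; j=4 S=159.2564 intr=0.0000 cont=2.6018 V=2.6018[hold]; j=5 S=190.8353 intr=0.0000 cont=0.0000 V=0.0000[hold]  S*(5)=110.9107
k=4: j=0 S=84.5534 intr=57.1866 cont=56.7490 V=57.1866[EX]; j=1 S=101.3194 intr=40.4206 cont=39.9829 V=40.4206[EX]; j=2 S=121.4100 intr=20.3300 cont=21.9050 V=21.9050[hold]; j=3 S=145.4843 intr=0.0000 cont=7.7933 V=7.7933[hold]; j=4 S=174.3323 intr=0.0000 cont=1.3111 V=1.3111[hold]  S*(4)=101.3194
k=3: j=0 S=92.5576 intr=49.1824 cont=48.7448 V=49.1824[EX]; j=1 S=110.9107 intr=30.8293 cont=31.1681 V=31.1681[hold]; j=2 S=132.9032 intr=8.8368 cont=14.8807 V=14.8807[hold]; j=3 S=159.2564 intr=0.0000 cont=4.5737 V=4.5737[hold]  S*(3)=92.5576
k=2: j=0 S=101.3194 intr=40.4206 cont=40.1500 V=40.4206[EX]; j=1 S=121.4100 intr=20.3300 cont=23.0426 V=23.0426[hold]; j=2 S=145.4843 intr=0.0000 cont=9.7536 V=9.7536[hold]  S*(2)=101.3194
k=1: j=0 S=110.9107 intr=30.8293 cont=31.7289 V=31.7289[hold]; j=1 S=132.9032 intr=8.8368 cont=16.4203 V=16.4203[hold]  S*(1)=-
k=0: j=0 S=121.4100 intr=20.3300 cont=24.0842 V=24.0842[hold]  S*(0)=-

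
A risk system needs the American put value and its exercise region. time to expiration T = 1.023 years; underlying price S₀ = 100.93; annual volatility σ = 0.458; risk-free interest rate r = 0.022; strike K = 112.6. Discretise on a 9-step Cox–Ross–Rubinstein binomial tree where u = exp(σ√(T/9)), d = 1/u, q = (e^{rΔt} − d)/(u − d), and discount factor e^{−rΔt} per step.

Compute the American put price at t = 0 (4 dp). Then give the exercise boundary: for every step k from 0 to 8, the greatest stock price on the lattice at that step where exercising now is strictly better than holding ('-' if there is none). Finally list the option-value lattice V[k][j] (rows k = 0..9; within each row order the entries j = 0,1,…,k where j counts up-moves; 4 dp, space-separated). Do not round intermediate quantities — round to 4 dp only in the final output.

price = 24.5445
boundary = - - - - 54.4225 63.5095 54.4225 63.5095 74.1139
tree:
24.5445
31.9152 16.3486
40.2838 22.6313 9.3380
49.2342 30.3874 13.9900 4.1325
58.1775 39.3935 20.3751 6.8514 1.0830
65.9643 49.0905 28.6490 11.1367 2.0467 0.0000
72.6370 58.1775 38.5440 17.6233 3.8682 0.0000 0.0000
78.3550 65.9643 49.0905 26.8352 7.3105 0.0000 0.0000 0.0000
83.2548 72.6370 58.1775 38.4861 13.8161 0.0000 0.0000 0.0000 0.0000
87.4536 78.3550 65.9643 49.0905 26.1112 0.0000 0.0000 0.0000 0.0000 0.0000

Δt=0.11367, u=1.16697, d=0.85692, q=0.46955, disc=e^(-rΔt)=0.99750
k=9 terminal: V=max(K-S,0) → 87.4536 78.3550 65.9643 49.0905 26.1112 0.0000 0.0000 0.0000 0.0000 0.0000
k=8: j=0 S=29.3452 intr=83.2548 cont=82.9736 V=83.2548[EX]; j=1 S=39.9630 intr=72.6370 cont=72.3558 V=72.6370[EX]; j=2 S=54.4225 intr=58.1775 cont=57.8963 V=58.1775[EX]; j=3 S=74.1139 intr=38.4861 cont=38.2049 V=38.4861[EX]; j=4 S=100.9300 intr=11.6700 cont=13.8161 V=13.8161[hold]; j=5 S=137.4489 intr=0.0000 cont=0.0000 V=0.0000[hold]; j=6 S=187.1811 intr=0.0000 cont=0.0000 V=0.0000[hold]; j=7 S=254.9077 intr=0.0000 cont=0.0000 V=0.0000[hold]; j=8 S=347.1393 intr=0.0000 cont=0.0000 V=0.0000[hold]  S*(8)=74.1139
k=7: j=0 S=34.2450 intr=78.3550 cont=78.0738 V=78.3550[EX]; j=1 S=46.6357 intr=65.9643 cont=65.6831 V=65.9643[EX]; j=2 S=63.5095 intr=49.0905 cont=48.8092 V=49.0905[EX]; j=3 S=86.4888 intr=26.1112 cont=26.8352 V=26.8352[hold]; j=4 S=117.7825 intr=0.0000 cont=7.3105 V=7.3105[hold]; j=5 S=160.3990 intr=0.0000 cont=0.0000 V=0.0000[hold]; j=6 S=218.4351 intr=0.0000 cont=0.0000 V=0.0000[hold]; j=7 S=297.4701 intr=0.0000 cont=0.0000 V=0.0000[hold]  S*(7)=63.5095
k=6: j=0 S=39.9630 intr=72.6370 cont=72.3558 V=72.6370[EX]; j=1 S=54.4225 intr=58.1775 cont=57.8963 V=58.1775[EX]; j=2 S=74.1139 intr=38.4861 cont=38.5440 V=38.5440[hold]; j=3 S=100.9300 intr=11.6700 cont=17.6233 V=17.6233[hold]; j=4 S=137.4489 intr=0.0000 cont=3.8682 V=3.8682[hold]; j=5 S=187.1811 intr=0.0000 cont=0.0000 V=0.0000[hold]; j=6 S=254.9077 intr=0.0000 cont=0.0000 V=0.0000[hold]  S*(6)=54.4225
k=5: j=0 S=46.6357 intr=65.9643 cont=65.6831 V=65.9643[EX]; j=1 S=63.5095 intr=49.0905 cont=48.8363 V=49.0905[EX]; j=2 S=86.4888 intr=26.1112 cont=28.6490 V=28.6490[hold]; j=3 S=117.7825 intr=0.0000 cont=11.1367 V=11.1367[hold]; j=4 S=160.3990 intr=0.0000 cont=2.0467 V=2.0467[hold]; j=5 S=218.4351 intr=0.0000 cont=0.0000 V=0.0000[hold]  S*(5)=63.5095
k=4: j=0 S=54.4225 intr=58.1775 cont=57.8963 V=58.1775[EX]; j=1 S=74.1139 intr=38.4861 cont=39.3935 V=39.3935[hold]; j=2 S=100.9300 intr=11.6700 cont=20.3751 V=20.3751[hold]; j=3 S=137.4489 intr=0.0000 cont=6.8514 V=6.8514[hold]; j=4 S=187.1811 intr=0.0000 cont=1.0830 V=1.0830[hold]  S*(4)=54.4225
k=3: j=0 S=63.5095 intr=49.0905 cont=49.2342 V=49.2342[hold]; j=1 S=86.4888 intr=26.1112 cont=30.3874 V=30.3874[hold]; j=2 S=117.7825 intr=0.0000 cont=13.9900 V=13.9900[hold]; j=3 S=160.3990 intr=0.0000 cont=4.1325 V=4.1325[hold]  S*(3)=-
k=2: j=0 S=74.1139 intr=38.4861 cont=40.2838 V=40.2838[hold]; j=1 S=100.9300 intr=11.6700 cont=22.6313 V=22.6313[hold]; j=2 S=137.4489 intr=0.0000 cont=9.3380 V=9.3380[hold]  S*(2)=-
k=1: j=0 S=86.4888 intr=26.1112 cont=31.9152 V=31.9152[hold]; j=1 S=117.7825 intr=0.0000 cont=16.3486 V=16.3486[hold]  S*(1)=-
k=0: j=0 S=100.9300 intr=11.6700 cont=24.5445 V=24.5445[hold]  S*(0)=-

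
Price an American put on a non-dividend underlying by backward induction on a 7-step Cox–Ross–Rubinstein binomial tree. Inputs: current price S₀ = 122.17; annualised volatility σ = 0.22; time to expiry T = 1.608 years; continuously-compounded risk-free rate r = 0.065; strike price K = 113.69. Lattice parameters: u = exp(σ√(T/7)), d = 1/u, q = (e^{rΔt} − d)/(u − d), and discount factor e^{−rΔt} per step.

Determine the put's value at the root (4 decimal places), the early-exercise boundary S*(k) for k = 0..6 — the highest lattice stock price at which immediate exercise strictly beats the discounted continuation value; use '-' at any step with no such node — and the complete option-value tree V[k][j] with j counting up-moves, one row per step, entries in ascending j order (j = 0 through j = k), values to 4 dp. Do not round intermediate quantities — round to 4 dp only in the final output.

price = 5.8178
boundary = - - - 89.0400 80.1294 89.0400 98.9414
tree:
5.8178
9.7273 2.7128
15.7714 4.9471 0.9213
24.6500 8.7904 1.8734 0.1514
33.5606 15.0866 3.7738 0.3377 0.0000
41.5795 24.6500 7.5147 0.7531 0.0000 0.0000
48.7959 33.5606 14.7486 1.6797 0.0000 0.0000 0.0000
55.2901 41.5795 24.6500 3.7460 0.0000 0.0000 0.0000 0.0000

Δt=0.22971  u=1.11120  d=0.89993  q=0.54487  discount=0.98518
step 7 (expiry): payoffs max(K−S,0) = 55.2901 41.5795 24.6500 3.7460 0.0000 0.0000 0.0000 0.0000
step 6: (k=6,j=0): S=64.8941, (K−S)⁺=48.7959, hold=47.1109 ⇒ V=48.7959 exercise | (k=6,j=1): S=80.1294, (K−S)⁺=33.5606, hold=31.8757 ⇒ V=33.5606 exercise | (k=6,j=2): S=98.9414, (K−S)⁺=14.7486, hold=13.0636 ⇒ V=14.7486 exercise | (k=6,j=3): S=122.1700, (K−S)⁺=0.0000, hold=1.6797 ⇒ V=1.6797 continue | (k=6,j=4): S=150.8520, (K−S)⁺=0.0000, hold=0.0000 ⇒ V=0.0000 continue | (k=6,j=5): S=186.2676, (K−S)⁺=0.0000, hold=0.0000 ⇒ V=0.0000 continue | (k=6,j=6): S=229.9978, (K−S)⁺=0.0000, hold=0.0000 ⇒ V=0.0000 continue  boundary S*=98.9414
step 5: (k=5,j=0): S=72.1105, (K−S)⁺=41.5795, hold=39.8945 ⇒ V=41.5795 exercise | (k=5,j=1): S=89.0400, (K−S)⁺=24.6500, hold=22.9651 ⇒ V=24.6500 exercise | (k=5,j=2): S=109.9440, (K−S)⁺=3.7460, hold=7.5147 ⇒ V=7.5147 continue | (k=5,j=3): S=135.7556, (K−S)⁺=0.0000, hold=0.7531 ⇒ V=0.7531 continue | (k=5,j=4): S=167.6271, (K−S)⁺=0.0000, hold=0.0000 ⇒ V=0.0000 continue | (k=5,j=5): S=206.9810, (K−S)⁺=0.0000, hold=0.0000 ⇒ V=0.0000 continue  boundary S*=89.0400
step 4: (k=4,j=0): S=80.1294, (K−S)⁺=33.5606, hold=31.8757 ⇒ V=33.5606 exercise | (k=4,j=1): S=98.9414, (K−S)⁺=14.7486, hold=15.0866 ⇒ V=15.0866 continue | (k=4,j=2): S=122.1700, (K−S)⁺=0.0000, hold=3.7738 ⇒ V=3.7738 continue | (k=4,j=3): S=150.8520, (K−S)⁺=0.0000, hold=0.3377 ⇒ V=0.3377 continue | (k=4,j=4): S=186.2676, (K−S)⁺=0.0000, hold=0.0000 ⇒ V=0.0000 continue  boundary S*=80.1294
step 3: (k=3,j=0): S=89.0400, (K−S)⁺=24.6500, hold=23.1466 ⇒ V=24.6500 exercise | (k=3,j=1): S=109.9440, (K−S)⁺=3.7460, hold=8.7904 ⇒ V=8.7904 continue | (k=3,j=2): S=135.7556, (K−S)⁺=0.0000, hold=1.8734 ⇒ V=1.8734 continue | (k=3,j=3): S=167.6271, (K−S)⁺=0.0000, hold=0.1514 ⇒ V=0.1514 continue  boundary S*=89.0400
step 2: (k=2,j=0): S=98.9414, (K−S)⁺=14.7486, hold=15.7714 ⇒ V=15.7714 continue | (k=2,j=1): S=122.1700, (K−S)⁺=0.0000, hold=4.9471 ⇒ V=4.9471 continue | (k=2,j=2): S=150.8520, (K−S)⁺=0.0000, hold=0.9213 ⇒ V=0.9213 continue  boundary S*=-
step 1: (k=1,j=0): S=109.9440, (K−S)⁺=3.7460, hold=9.7273 ⇒ V=9.7273 continue | (k=1,j=1): S=135.7556, (K−S)⁺=0.0000, hold=2.7128 ⇒ V=2.7128 continue  boundary S*=-
step 0: (k=0,j=0): S=122.1700, (K−S)⁺=0.0000, hold=5.8178 ⇒ V=5.8178 continue  boundary S*=-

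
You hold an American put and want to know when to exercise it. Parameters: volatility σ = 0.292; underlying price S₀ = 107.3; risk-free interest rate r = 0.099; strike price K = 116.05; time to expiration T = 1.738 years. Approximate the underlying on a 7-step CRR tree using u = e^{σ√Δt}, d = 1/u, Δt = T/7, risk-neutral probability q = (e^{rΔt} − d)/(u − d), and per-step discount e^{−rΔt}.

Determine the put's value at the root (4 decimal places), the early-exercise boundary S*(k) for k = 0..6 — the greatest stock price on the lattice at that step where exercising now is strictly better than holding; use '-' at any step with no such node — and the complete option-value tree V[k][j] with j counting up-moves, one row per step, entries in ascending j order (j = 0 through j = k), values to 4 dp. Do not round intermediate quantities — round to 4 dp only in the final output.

price = 14.4714
boundary = - 92.7706 80.2087 92.7706 80.2087 92.7706 80.2087
tree:
14.4714
23.2794 7.8890
35.8413 13.8003 3.3887
46.7023 23.2794 6.6360 0.8737
56.0926 35.8413 12.6616 1.9850 0.0000
64.2114 46.7023 23.2794 4.5098 0.0000 0.0000
71.2308 56.0926 35.8413 10.2462 0.0000 0.0000 0.0000
77.2997 64.2114 46.7023 23.2794 0.0000 0.0000 0.0000 0.0000

Δt=0.24829  u=1.15662  d=0.86459  q=0.54890  discount=0.97572
step 7 (expiry): payoffs max(K−S,0) = 77.2997 64.2114 46.7023 23.2794 0.0000 0.0000 0.0000 0.0000
step 6: (k=6,j=0): S=44.8192, (K−S)⁺=71.2308, hold=68.4130 ⇒ V=71.2308 exercise | (k=6,j=1): S=59.9574, (K−S)⁺=56.0926, hold=53.2748 ⇒ V=56.0926 exercise | (k=6,j=2): S=80.2087, (K−S)⁺=35.8413, hold=33.0236 ⇒ V=35.8413 exercise | (k=6,j=3): S=107.3000, (K−S)⁺=8.7500, hold=10.2462 ⇒ V=10.2462 continue | (k=6,j=4): S=143.5417, (K−S)⁺=0.0000, hold=0.0000 ⇒ V=0.0000 continue | (k=6,j=5): S=192.0245, (K−S)⁺=0.0000, hold=0.0000 ⇒ V=0.0000 continue | (k=6,j=6): S=256.8828, (K−S)⁺=0.0000, hold=0.0000 ⇒ V=0.0000 continue  boundary S*=80.2087
step 5: (k=5,j=0): S=51.8386, (K−S)⁺=64.2114, hold=61.3936 ⇒ V=64.2114 exercise | (k=5,j=1): S=69.3477, (K−S)⁺=46.7023, hold=43.8845 ⇒ V=46.7023 exercise | (k=5,j=2): S=92.7706, (K−S)⁺=23.2794, hold=21.2630 ⇒ V=23.2794 exercise | (k=5,j=3): S=124.1049, (K−S)⁺=0.0000, hold=4.5098 ⇒ V=4.5098 continue | (k=5,j=4): S=166.0227, (K−S)⁺=0.0000, hold=0.0000 ⇒ V=0.0000 continue | (k=5,j=5): S=222.0986, (K−S)⁺=0.0000, hold=0.0000 ⇒ V=0.0000 continue  boundary S*=92.7706
step 4: (k=4,j=0): S=59.9574, (K−S)⁺=56.0926, hold=53.2748 ⇒ V=56.0926 exercise | (k=4,j=1): S=80.2087, (K−S)⁺=35.8413, hold=33.0236 ⇒ V=35.8413 exercise | (k=4,j=2): S=107.3000, (K−S)⁺=8.7500, hold=12.6616 ⇒ V=12.6616 continue | (k=4,j=3): S=143.5417, (K−S)⁺=0.0000, hold=1.9850 ⇒ V=1.9850 continue | (k=4,j=4): S=192.0245, (K−S)⁺=0.0000, hold=0.0000 ⇒ V=0.0000 continue  boundary S*=80.2087
step 3: (k=3,j=0): S=69.3477, (K−S)⁺=46.7023, hold=43.8845 ⇒ V=46.7023 exercise | (k=3,j=1): S=92.7706, (K−S)⁺=23.2794, hold=22.5566 ⇒ V=23.2794 exercise | (k=3,j=2): S=124.1049, (K−S)⁺=0.0000, hold=6.6360 ⇒ V=6.6360 continue | (k=3,j=3): S=166.0227, (K−S)⁺=0.0000, hold=0.8737 ⇒ V=0.8737 continue  boundary S*=92.7706
step 2: (k=2,j=0): S=80.2087, (K−S)⁺=35.8413, hold=33.0236 ⇒ V=35.8413 exercise | (k=2,j=1): S=107.3000, (K−S)⁺=8.7500, hold=13.8003 ⇒ V=13.8003 continue | (k=2,j=2): S=143.5417, (K−S)⁺=0.0000, hold=3.3887 ⇒ V=3.3887 continue  boundary S*=80.2087
step 1: (k=1,j=0): S=92.7706, (K−S)⁺=23.2794, hold=23.1664 ⇒ V=23.2794 exercise | (k=1,j=1): S=124.1049, (K−S)⁺=0.0000, hold=7.8890 ⇒ V=7.8890 continue  boundary S*=92.7706
step 0: (k=0,j=0): S=107.3000, (K−S)⁺=8.7500, hold=14.4714 ⇒ V=14.4714 continue  boundary S*=-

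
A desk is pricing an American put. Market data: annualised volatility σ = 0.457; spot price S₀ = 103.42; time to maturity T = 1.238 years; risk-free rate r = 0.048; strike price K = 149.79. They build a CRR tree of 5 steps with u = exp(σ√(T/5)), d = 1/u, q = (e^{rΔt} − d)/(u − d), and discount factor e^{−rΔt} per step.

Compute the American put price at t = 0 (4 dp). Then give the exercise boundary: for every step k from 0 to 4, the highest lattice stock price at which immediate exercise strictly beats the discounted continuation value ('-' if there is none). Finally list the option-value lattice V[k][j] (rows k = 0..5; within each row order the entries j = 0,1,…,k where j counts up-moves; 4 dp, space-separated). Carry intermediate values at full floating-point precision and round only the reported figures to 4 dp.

params: Δt=0.24760 u=1.25533 d=0.79660 q=0.46946 e^(-rΔt)=0.98819
t_5 payoffs: 116.6150 97.5109 67.4055 19.9635 0.0000 0.0000
t_4: node(4,0) S=41.6456 payoff=108.1444 vs cont=106.3747 → 108.1444 [stop]  node(4,1) S=65.6277 payoff=84.1623 vs cont=82.3927 → 84.1623 [stop]  node(4,2) S=103.4200 payoff=46.3700 vs cont=44.6003 → 46.3700 [stop]  node(4,3) S=162.9754 payoff=0.0000 vs cont=10.4664 → 10.4664 [wait]  node(4,4) S=256.8265 payoff=0.0000 vs cont=0.0000 → 0.0000 [wait]  ⇒ S*(4)=103.4200
t_3: node(3,0) S=52.2791 payoff=97.5109 vs cont=95.7412 → 97.5109 [stop]  node(3,1) S=82.3845 payoff=67.4055 vs cont=65.6358 → 67.4055 [stop]  node(3,2) S=129.8265 payoff=19.9635 vs cont=29.1661 → 29.1661 [wait]  node(3,3) S=204.5884 payoff=0.0000 vs cont=5.4873 → 5.4873 [wait]  ⇒ S*(3)=82.3845
t_2: node(2,0) S=65.6277 payoff=84.1623 vs cont=82.3927 → 84.1623 [stop]  node(2,1) S=103.4200 payoff=46.3700 vs cont=48.8695 → 48.8695 [wait]  node(2,2) S=162.9754 payoff=0.0000 vs cont=17.8367 → 17.8367 [wait]  ⇒ S*(2)=65.6277
t_1: node(1,0) S=82.3845 payoff=67.4055 vs cont=66.7953 → 67.4055 [stop]  node(1,1) S=129.8265 payoff=19.9635 vs cont=33.8957 → 33.8957 [wait]  ⇒ S*(1)=82.3845
t_0: node(0,0) S=103.4200 payoff=46.3700 vs cont=51.0636 → 51.0636 [wait]  ⇒ S*(0)=-

price = 51.0636
boundary = - 82.3845 65.6277 82.3845 103.4200
tree:
51.0636
67.4055 33.8957
84.1623 48.8695 17.8367
97.5109 67.4055 29.1661 5.4873
108.1444 84.1623 46.3700 10.4664 0.0000
116.6150 97.5109 67.4055 19.9635 0.0000 0.0000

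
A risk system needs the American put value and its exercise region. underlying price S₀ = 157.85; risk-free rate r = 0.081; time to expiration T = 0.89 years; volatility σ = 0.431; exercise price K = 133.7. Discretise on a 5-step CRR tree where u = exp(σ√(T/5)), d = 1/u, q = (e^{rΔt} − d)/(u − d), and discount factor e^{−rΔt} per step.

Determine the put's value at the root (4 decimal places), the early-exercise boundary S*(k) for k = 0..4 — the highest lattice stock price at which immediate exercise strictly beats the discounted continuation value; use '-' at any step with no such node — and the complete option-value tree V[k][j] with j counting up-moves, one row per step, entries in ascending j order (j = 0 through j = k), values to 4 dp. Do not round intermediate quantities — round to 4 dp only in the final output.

price = 9.9349
boundary = - - - 91.4807 109.7239
tree:
9.9349
16.6615 3.3472
27.1123 6.4625 0.2593
42.2193 12.4581 0.5203 0.0000
57.4293 23.9761 1.0440 0.0000 0.0000
70.1104 42.2193 2.0949 0.0000 0.0000 0.0000

Δt=0.17800, u=1.19942, d=0.83374, q=0.49438, disc=e^(-rΔt)=0.98569
k=5 terminal: V=max(K-S,0) → 70.1104 42.2193 2.0949 0.0000 0.0000 0.0000
k=4: j=0 S=76.2707 intr=57.4293 cont=55.5154 V=57.4293[EX]; j=1 S=109.7239 intr=23.9761 cont=22.0623 V=23.9761[EX]; j=2 S=157.8500 intr=0.0000 cont=1.0440 V=1.0440[hold]; j=3 S=227.0848 intr=0.0000 cont=0.0000 V=0.0000[hold]; j=4 S=326.6867 intr=0.0000 cont=0.0000 V=0.0000[hold]  S*(4)=109.7239
k=3: j=0 S=91.4807 intr=42.2193 cont=40.3055 V=42.2193[EX]; j=1 S=131.6051 intr=2.0949 cont=12.4581 V=12.4581[hold]; j=2 S=189.3286 intr=0.0000 cont=0.5203 V=0.5203[hold]; j=3 S=272.3703 intr=0.0000 cont=0.0000 V=0.0000[hold]  S*(3)=91.4807
k=2: j=0 S=109.7239 intr=23.9761 cont=27.1123 V=27.1123[hold]; j=1 S=157.8500 intr=0.0000 cont=6.4625 V=6.4625[hold]; j=2 S=227.0848 intr=0.0000 cont=0.2593 V=0.2593[hold]  S*(2)=-
k=1: j=0 S=131.6051 intr=2.0949 cont=16.6615 V=16.6615[hold]; j=1 S=189.3286 intr=0.0000 cont=3.3472 V=3.3472[hold]  S*(1)=-
k=0: j=0 S=157.8500 intr=0.0000 cont=9.9349 V=9.9349[hold]  S*(0)=-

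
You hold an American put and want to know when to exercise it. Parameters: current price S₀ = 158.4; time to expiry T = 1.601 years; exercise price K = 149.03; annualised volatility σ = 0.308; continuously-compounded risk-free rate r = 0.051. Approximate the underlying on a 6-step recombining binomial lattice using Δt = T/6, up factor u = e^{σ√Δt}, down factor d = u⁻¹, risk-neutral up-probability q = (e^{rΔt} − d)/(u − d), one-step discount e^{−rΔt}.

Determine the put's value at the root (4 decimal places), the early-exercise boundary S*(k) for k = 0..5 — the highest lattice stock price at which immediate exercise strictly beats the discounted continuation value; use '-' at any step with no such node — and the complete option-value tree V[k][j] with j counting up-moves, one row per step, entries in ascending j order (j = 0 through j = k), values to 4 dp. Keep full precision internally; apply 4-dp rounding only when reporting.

price = 14.7827
boundary = - - - 98.2802 115.2292 98.2802
tree:
14.7827
23.1913 6.8830
35.0958 12.0691 1.9501
50.7498 20.5958 3.9790 0.0000
65.2057 33.8008 8.1188 0.0000 0.0000
77.5354 50.7498 16.5657 0.0000 0.0000 0.0000
88.0514 65.2057 33.8008 0.0000 0.0000 0.0000 0.0000

Δt=0.26683, u=1.17246, d=0.85291, q=0.50319, disc=e^(-rΔt)=0.98648
k=6 terminal: V=max(K-S,0) → 88.0514 65.2057 33.8008 0.0000 0.0000 0.0000 0.0000
k=5: j=0 S=71.4946 intr=77.5354 cont=75.5210 V=77.5354[EX]; j=1 S=98.2802 intr=50.7498 cont=48.7354 V=50.7498[EX]; j=2 S=135.1011 intr=13.9289 cont=16.5657 V=16.5657[hold]; j=3 S=185.7169 intr=0.0000 cont=0.0000 V=0.0000[hold]; j=4 S=255.2961 intr=0.0000 cont=0.0000 V=0.0000[hold]; j=5 S=350.9433 intr=0.0000 cont=0.0000 V=0.0000[hold]  S*(5)=98.2802
k=4: j=0 S=83.8243 intr=65.2057 cont=63.1914 V=65.2057[EX]; j=1 S=115.2292 intr=33.8008 cont=33.0953 V=33.8008[EX]; j=2 S=158.4000 intr=0.0000 cont=8.1188 V=8.1188[hold]; j=3 S=217.7448 intr=0.0000 cont=0.0000 V=0.0000[hold]; j=4 S=299.3233 intr=0.0000 cont=0.0000 V=0.0000[hold]  S*(4)=115.2292
k=3: j=0 S=98.2802 intr=50.7498 cont=48.7354 V=50.7498[EX]; j=1 S=135.1011 intr=13.9289 cont=20.5958 V=20.5958[hold]; j=2 S=185.7169 intr=0.0000 cont=3.9790 V=3.9790[hold]; j=3 S=255.2961 intr=0.0000 cont=0.0000 V=0.0000[hold]  S*(3)=98.2802
k=2: j=0 S=115.2292 intr=33.8008 cont=35.0958 V=35.0958[hold]; j=1 S=158.4000 intr=0.0000 cont=12.0691 V=12.0691[hold]; j=2 S=217.7448 intr=0.0000 cont=1.9501 V=1.9501[hold]  S*(2)=-
k=1: j=0 S=135.1011 intr=13.9289 cont=23.1913 V=23.1913[hold]; j=1 S=185.7169 intr=0.0000 cont=6.8830 V=6.8830[hold]  S*(1)=-
k=0: j=0 S=158.4000 intr=0.0000 cont=14.7827 V=14.7827[hold]  S*(0)=-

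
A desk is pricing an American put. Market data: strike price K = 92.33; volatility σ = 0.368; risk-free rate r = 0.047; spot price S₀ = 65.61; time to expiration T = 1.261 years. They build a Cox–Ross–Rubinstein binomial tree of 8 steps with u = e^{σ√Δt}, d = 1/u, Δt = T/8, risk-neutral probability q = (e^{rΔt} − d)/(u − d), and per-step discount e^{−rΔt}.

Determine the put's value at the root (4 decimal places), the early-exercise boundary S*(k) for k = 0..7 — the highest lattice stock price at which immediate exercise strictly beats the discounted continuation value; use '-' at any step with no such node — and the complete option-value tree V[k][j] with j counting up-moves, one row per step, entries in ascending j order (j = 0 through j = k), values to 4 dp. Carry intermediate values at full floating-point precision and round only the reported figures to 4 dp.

Δt=0.15762, u=1.15732, d=0.86407, q=0.48890, disc=e^(-rΔt)=0.99262
k=8 terminal: V=max(K-S,0) → 71.9429 65.0240 55.7568 43.3446 26.7200 4.4533 0.0000 0.0000 0.0000
k=7: j=0 S=23.5943 intr=68.7357 cont=68.0542 V=68.7357[EX]; j=1 S=31.6017 intr=60.7283 cont=60.0468 V=60.7283[EX]; j=2 S=42.3267 intr=50.0033 cont=49.3218 V=50.0033[EX]; j=3 S=56.6915 intr=35.6385 cont=34.9570 V=35.6385[EX]; j=4 S=75.9315 intr=16.3985 cont=15.7170 V=16.3985[EX]; j=5 S=101.7011 intr=0.0000 cont=2.2593 V=2.2593[hold]; j=6 S=136.2165 intr=0.0000 cont=0.0000 V=0.0000[hold]; j=7 S=182.4456 intr=0.0000 cont=0.0000 V=0.0000[hold]  S*(7)=75.9315
k=6: j=0 S=27.3060 intr=65.0240 cont=64.3425 V=65.0240[EX]; j=1 S=36.5732 intr=55.7568 cont=55.0754 V=55.7568[EX]; j=2 S=48.9854 intr=43.3446 cont=42.6632 V=43.3446[EX]; j=3 S=65.6100 intr=26.7200 cont=26.0385 V=26.7200[EX]; j=4 S=87.8767 intr=4.4533 cont=9.4159 V=9.4159[hold]; j=5 S=117.7003 intr=0.0000 cont=1.1462 V=1.1462[hold]; j=6 S=157.6455 intr=0.0000 cont=0.0000 V=0.0000[hold]  S*(6)=65.6100
k=5: j=0 S=31.6017 intr=60.7283 cont=60.0468 V=60.7283[EX]; j=1 S=42.3267 intr=50.0033 cont=49.3218 V=50.0033[EX]; j=2 S=56.6915 intr=35.6385 cont=34.9570 V=35.6385[EX]; j=3 S=75.9315 intr=16.3985 cont=18.1253 V=18.1253[hold]; j=4 S=101.7011 intr=0.0000 cont=5.3332 V=5.3332[hold]; j=5 S=136.2165 intr=0.0000 cont=0.5815 V=0.5815[hold]  S*(5)=56.6915
k=4: j=0 S=36.5732 intr=55.7568 cont=55.0754 V=55.7568[EX]; j=1 S=48.9854 intr=43.3446 cont=42.6632 V=43.3446[EX]; j=2 S=65.6100 intr=26.7200 cont=26.8765 V=26.8765[hold]; j=3 S=87.8767 intr=4.4533 cont=11.7837 V=11.7837[hold]; j=4 S=117.7003 intr=0.0000 cont=2.9879 V=2.9879[hold]  S*(4)=48.9854
k=3: j=0 S=42.3267 intr=50.0033 cont=49.3218 V=50.0033[EX]; j=1 S=56.6915 intr=35.6385 cont=35.0329 V=35.6385[EX]; j=2 S=75.9315 intr=16.3985 cont=19.3538 V=19.3538[hold]; j=3 S=101.7011 intr=0.0000 cont=7.4282 V=7.4282[hold]  S*(3)=56.6915
k=2: j=0 S=48.9854 intr=43.3446 cont=42.6632 V=43.3446[EX]; j=1 S=65.6100 intr=26.7200 cont=27.4727 V=27.4727[hold]; j=2 S=87.8767 intr=4.4533 cont=13.4236 V=13.4236[hold]  S*(2)=48.9854
k=1: j=0 S=56.6915 intr=35.6385 cont=35.3222 V=35.6385[EX]; j=1 S=75.9315 intr=16.3985 cont=20.4521 V=20.4521[hold]  S*(1)=56.6915
k=0: j=0 S=65.6100 intr=26.7200 cont=28.0056 V=28.0056[hold]  S*(0)=-

price = 28.0056
boundary = - 56.6915 48.9854 56.6915 48.9854 56.6915 65.6100 75.9315
tree:
28.0056
35.6385 20.4521
43.3446 27.4727 13.4236
50.0033 35.6385 19.3538 7.4282
55.7568 43.3446 26.8765 11.7837 2.9879
60.7283 50.0033 35.6385 18.1253 5.3332 0.5815
65.0240 55.7568 43.3446 26.7200 9.4159 1.1462 0.0000
68.7357 60.7283 50.0033 35.6385 16.3985 2.2593 0.0000 0.0000
71.9429 65.0240 55.7568 43.3446 26.7200 4.4533 0.0000 0.0000 0.0000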